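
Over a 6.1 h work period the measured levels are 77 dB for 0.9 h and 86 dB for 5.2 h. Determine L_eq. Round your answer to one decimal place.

L_eq = 10·log₁₀[(1/T)·Σ tᵢ·10^(Lᵢ/10)] with T = 6.1 h.
Σ tᵢ·10^(Lᵢ/10) = 0.9·10^(77/10) + 5.2·10^(86/10) = 2.115e+09.
L_eq = 10·log₁₀(2.115e+09/6.1) = 85.40 dB.

85.4 dB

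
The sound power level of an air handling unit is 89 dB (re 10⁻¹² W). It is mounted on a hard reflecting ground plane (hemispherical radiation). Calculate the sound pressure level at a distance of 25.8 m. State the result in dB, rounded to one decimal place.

L_p = L_w − 10·log₁₀(2π·r²) with r = 25.8 m.
2π·r² = 4182 m², 10·log₁₀ of that is 36.214 dB.
L_p = 89 − 36.214 = 52.79 dB.

52.8 dB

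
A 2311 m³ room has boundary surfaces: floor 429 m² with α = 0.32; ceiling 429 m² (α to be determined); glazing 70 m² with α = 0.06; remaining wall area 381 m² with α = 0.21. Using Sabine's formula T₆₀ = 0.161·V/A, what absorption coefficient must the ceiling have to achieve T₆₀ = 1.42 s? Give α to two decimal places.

0.09

A = 0.161·V/T₆₀ = 0.161·2311/1.42 = 262.02 m² sabins.
Absorption from the other surfaces = 429·0.32 + 70·0.06 + 381·0.21 = 221.49 m², so the ceiling must supply 40.53 m² over 429 m².
α = 40.53/429 = 0.094.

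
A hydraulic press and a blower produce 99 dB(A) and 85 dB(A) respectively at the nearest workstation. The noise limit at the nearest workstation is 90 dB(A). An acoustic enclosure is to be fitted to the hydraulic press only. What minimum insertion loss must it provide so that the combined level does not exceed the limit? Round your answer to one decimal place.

Everything except the hydraulic press sums to 10^(85/10) = 3.162e+08 in linear terms, 85.00 dB(A).
The limit corresponds to 10^(90/10) = 1.000e+09; subtracting the fixed part leaves 6.838e+08 for the hydraulic press, i.e. 88.35 dB(A).
Required insertion loss = 99 − 88.35 = 10.65 dB.

10.7 dB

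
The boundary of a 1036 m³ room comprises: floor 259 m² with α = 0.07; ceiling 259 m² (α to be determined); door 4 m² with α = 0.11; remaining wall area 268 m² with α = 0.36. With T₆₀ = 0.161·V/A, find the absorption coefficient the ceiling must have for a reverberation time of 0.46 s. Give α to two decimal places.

Required total absorption A = 0.161·1036/0.46 = 362.60 m².
Absorption from the other surfaces = 259·0.07 + 4·0.11 + 268·0.36 = 115.05 m², so the ceiling must supply 247.55 m² over 259 m².
α = 247.55/259 = 0.956.

0.96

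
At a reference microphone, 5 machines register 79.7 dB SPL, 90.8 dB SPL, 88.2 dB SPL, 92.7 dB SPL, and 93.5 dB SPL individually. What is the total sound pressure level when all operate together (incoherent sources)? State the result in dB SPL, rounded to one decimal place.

For uncorrelated sources the intensities add, so convert each level to linear form, sum, and take 10·log₁₀ of the total.
Σ 10^(L/10) = 10^(79.7/10) + 10^(90.8/10) + 10^(88.2/10) + 10^(92.7/10) + 10^(93.5/10) = 6.057e+09.
L_total = 10·log₁₀(6.057e+09) = 97.82 dB SPL.

97.8 dB SPL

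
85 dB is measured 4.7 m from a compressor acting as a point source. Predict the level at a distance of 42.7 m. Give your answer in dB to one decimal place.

Point-source attenuation: ΔL = 20·log₁₀(r₂/r₁) = 20·log₁₀(42.7/4.7) = 19.167 dB.
L₂ = 85 − 20·log₁₀(42.7/4.7) = 85 − 19.167 = 65.83 dB.

65.8 dB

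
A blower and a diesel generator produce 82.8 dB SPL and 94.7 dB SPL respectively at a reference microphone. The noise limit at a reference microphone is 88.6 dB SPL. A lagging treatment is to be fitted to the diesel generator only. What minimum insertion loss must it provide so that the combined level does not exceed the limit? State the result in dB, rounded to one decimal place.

7.4 dB

Fixed contribution from the other source: Σ 10^(L/10) = 10^(82.8/10) = 1.905e+08 (82.80 dB SPL).
To meet 88.6 dB SPL overall, the treated diesel generator may contribute at most 10^(88.6/10) − 1.905e+08 = 5.339e+08, i.e. 87.27 dB SPL.
Required insertion loss = 94.7 − 87.27 = 7.43 dB.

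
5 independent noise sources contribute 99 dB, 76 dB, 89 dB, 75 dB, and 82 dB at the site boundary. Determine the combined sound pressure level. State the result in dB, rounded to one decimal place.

Incoherent sources combine by intensity addition: L_total = 10·log₁₀(Σ 10^(L_i/10)).
Σ 10^(L/10) = 10^(99/10) + 10^(76/10) + 10^(89/10) + 10^(75/10) + 10^(82/10) = 8.968e+09.
L_total = 10·log₁₀(8.968e+09) = 99.53 dB.

99.5 dB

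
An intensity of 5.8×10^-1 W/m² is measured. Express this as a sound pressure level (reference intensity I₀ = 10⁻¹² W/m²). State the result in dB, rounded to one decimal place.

Dividing by I₀ shifts the exponent by 12: I/I₀ = 5.8×10^11.
L = 10·(0.7634 + 11) = 117.63 dB.

117.6 dB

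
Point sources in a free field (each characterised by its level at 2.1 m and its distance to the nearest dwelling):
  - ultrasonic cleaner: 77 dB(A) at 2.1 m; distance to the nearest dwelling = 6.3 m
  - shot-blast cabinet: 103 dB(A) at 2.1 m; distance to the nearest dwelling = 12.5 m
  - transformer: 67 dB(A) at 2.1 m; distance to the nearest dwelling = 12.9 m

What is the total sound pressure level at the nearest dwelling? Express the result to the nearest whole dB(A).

88 dB(A)

Propagate each source to the receiver with L = L_ref − 20·log₁₀(r/r_ref), then add intensities.
ultrasonic cleaner: 77 − 20·log₁₀(6.3/2.1) = 77 − 9.54 = 67.46 dB(A).
shot-blast cabinet: 103 − 20·log₁₀(12.5/2.1) = 103 − 15.49 = 87.51 dB(A).
transformer: 67 − 20·log₁₀(12.9/2.1) = 67 − 15.77 = 51.23 dB(A).
Σ 10^(L/10) = 5.688e+08 → L_total = 10·log₁₀(5.688e+08) = 87.55 dB(A).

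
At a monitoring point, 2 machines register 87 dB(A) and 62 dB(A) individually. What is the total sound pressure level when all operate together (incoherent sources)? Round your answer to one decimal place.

87.0 dB(A)

Incoherent sources combine by intensity addition: L_total = 10·log₁₀(Σ 10^(L_i/10)).
Σ 10^(L/10) = 10^(87/10) + 10^(62/10) = 5.028e+08.
L_total = 10·log₁₀(5.028e+08) = 87.01 dB(A).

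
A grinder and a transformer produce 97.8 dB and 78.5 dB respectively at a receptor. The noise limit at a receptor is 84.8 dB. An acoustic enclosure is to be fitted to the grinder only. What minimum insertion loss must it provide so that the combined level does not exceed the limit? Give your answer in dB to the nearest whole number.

Fixed contribution from the other source: Σ 10^(L/10) = 10^(78.5/10) = 7.079e+07 (78.50 dB).
The limit corresponds to 10^(84.8/10) = 3.020e+08; subtracting the fixed part leaves 2.312e+08 for the grinder, i.e. 83.64 dB.
Required insertion loss = 97.8 − 83.64 = 14.16 dB.

14 dB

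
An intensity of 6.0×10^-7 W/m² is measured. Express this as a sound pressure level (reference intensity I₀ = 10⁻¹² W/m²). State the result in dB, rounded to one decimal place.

Dividing by I₀ shifts the exponent by 12: I/I₀ = 6.0×10^5.
L = 10·(0.7782 + 5) = 57.78 dB.

57.8 dB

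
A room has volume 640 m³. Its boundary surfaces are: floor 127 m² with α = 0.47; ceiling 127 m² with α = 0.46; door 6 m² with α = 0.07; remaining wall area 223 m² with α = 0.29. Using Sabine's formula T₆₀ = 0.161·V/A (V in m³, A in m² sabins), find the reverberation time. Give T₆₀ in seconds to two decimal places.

0.56 s

A = Σ Sᵢαᵢ = 127·0.47 + 127·0.46 + 6·0.07 + 223·0.29 = 183.20 m².
T₆₀ = 0.161 × 640 / 183.20 = 0.562 s.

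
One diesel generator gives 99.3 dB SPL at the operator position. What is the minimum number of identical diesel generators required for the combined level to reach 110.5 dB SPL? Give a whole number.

The shortfall is 110.5 − 99.3 = 11.2 dB, and N units add 10·log₁₀ N, so need 10·log₁₀ N ≥ 11.2.
N ≥ 10^(11.2/10) = 13.183, so N = 14.

14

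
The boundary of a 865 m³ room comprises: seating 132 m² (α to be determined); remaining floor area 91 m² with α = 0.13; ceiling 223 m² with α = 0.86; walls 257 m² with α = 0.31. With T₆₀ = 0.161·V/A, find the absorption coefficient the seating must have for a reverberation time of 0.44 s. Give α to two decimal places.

0.25

From T₆₀ = 0.161·V/A, the target T₆₀ = 0.44 s needs A = 0.161·865/0.44 = 316.51 m².
Absorption from the other surfaces = 91·0.13 + 223·0.86 + 257·0.31 = 283.28 m², so the seating must supply 33.23 m² over 132 m².
α = 33.23/132 = 0.252.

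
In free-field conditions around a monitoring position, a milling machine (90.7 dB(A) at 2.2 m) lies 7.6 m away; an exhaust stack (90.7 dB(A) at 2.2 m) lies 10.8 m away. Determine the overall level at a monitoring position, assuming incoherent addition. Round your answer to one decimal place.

81.7 dB(A)

Apply inverse-square spreading to bring every level to the receiver, then sum 10^(L/10).
milling machine: 90.7 − 20·log₁₀(7.6/2.2) = 90.7 − 10.77 = 79.93 dB(A).
exhaust stack: 90.7 − 20·log₁₀(10.8/2.2) = 90.7 − 13.82 = 76.88 dB(A).
Σ 10^(L/10) = 1.472e+08 → L_total = 10·log₁₀(1.472e+08) = 81.68 dB(A).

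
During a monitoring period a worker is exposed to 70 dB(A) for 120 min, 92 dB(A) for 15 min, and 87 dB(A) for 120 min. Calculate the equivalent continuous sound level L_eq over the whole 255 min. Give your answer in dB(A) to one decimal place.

L_eq = 10·log₁₀[(1/T)·Σ tᵢ·10^(Lᵢ/10)] with T = 255 min.
Σ tᵢ·10^(Lᵢ/10) = 120·10^(70/10) + 15·10^(92/10) + 120·10^(87/10) = 8.512e+10.
L_eq = 10·log₁₀(8.512e+10/255) = 85.23 dB(A).

85.2 dB(A)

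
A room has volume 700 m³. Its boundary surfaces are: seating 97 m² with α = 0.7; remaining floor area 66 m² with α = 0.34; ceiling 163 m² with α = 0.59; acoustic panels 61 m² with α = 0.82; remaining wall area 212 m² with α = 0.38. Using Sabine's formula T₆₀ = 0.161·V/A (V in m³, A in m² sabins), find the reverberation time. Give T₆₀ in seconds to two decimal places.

0.36 s

Summing Sᵢαᵢ: 97·0.7 + 66·0.34 + 163·0.59 + 61·0.82 + 212·0.38 = 317.09 m².
T₆₀ = 0.161 × 700 / 317.09 = 0.355 s.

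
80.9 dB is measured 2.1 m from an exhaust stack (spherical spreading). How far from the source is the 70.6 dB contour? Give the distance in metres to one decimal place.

6.9 m

For a point source L₁ − L₂ = 20·log₁₀(r₂/r₁), so r₂ = r₁·10^((L₁−L₂)/20).
r₂ = 2.1·10^((80.9−70.6)/20) = 2.1·10^(10.3/20) = 6.87 m.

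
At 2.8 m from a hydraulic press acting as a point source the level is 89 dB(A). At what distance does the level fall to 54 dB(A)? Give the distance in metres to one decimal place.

157.5 m

For a point source L₁ − L₂ = 20·log₁₀(r₂/r₁), so r₂ = r₁·10^((L₁−L₂)/20).
r₂ = 2.8·10^((89−54)/20) = 2.8·10^(35.0/20) = 157.46 m.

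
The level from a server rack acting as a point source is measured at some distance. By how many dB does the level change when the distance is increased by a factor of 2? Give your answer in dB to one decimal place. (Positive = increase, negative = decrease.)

With spherical spreading the level changes by −20·log₁₀(r₂/r₁).
ΔL = −20·log₁₀(2) = -6.02 dB.

-6.0 dB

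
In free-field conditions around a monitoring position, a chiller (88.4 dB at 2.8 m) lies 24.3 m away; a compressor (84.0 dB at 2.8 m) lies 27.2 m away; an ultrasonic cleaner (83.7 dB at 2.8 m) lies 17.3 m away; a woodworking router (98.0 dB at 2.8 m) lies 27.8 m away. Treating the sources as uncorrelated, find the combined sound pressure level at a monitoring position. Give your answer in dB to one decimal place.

Propagate each source to the receiver with L = L_ref − 20·log₁₀(r/r_ref), then add intensities.
chiller: 88.4 − 20·log₁₀(24.3/2.8) = 88.4 − 18.77 = 69.63 dB.
compressor: 84.0 − 20·log₁₀(27.2/2.8) = 84.0 − 19.75 = 64.25 dB.
ultrasonic cleaner: 83.7 − 20·log₁₀(17.3/2.8) = 83.7 − 15.82 = 67.88 dB.
woodworking router: 98.0 − 20·log₁₀(27.8/2.8) = 98.0 − 19.94 = 78.06 dB.
Σ 10^(L/10) = 8.199e+07 → L_total = 10·log₁₀(8.199e+07) = 79.14 dB.

79.1 dB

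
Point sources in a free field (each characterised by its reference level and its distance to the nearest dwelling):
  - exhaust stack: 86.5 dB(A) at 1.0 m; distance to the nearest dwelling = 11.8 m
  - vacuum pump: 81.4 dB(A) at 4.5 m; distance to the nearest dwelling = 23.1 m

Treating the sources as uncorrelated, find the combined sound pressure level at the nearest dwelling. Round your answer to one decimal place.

Apply inverse-square spreading to bring every level to the receiver, then sum 10^(L/10).
exhaust stack: 86.5 − 20·log₁₀(11.8/1.0) = 86.5 − 21.44 = 65.06 dB(A).
vacuum pump: 81.4 − 20·log₁₀(23.1/4.5) = 81.4 − 14.21 = 67.19 dB(A).
Σ 10^(L/10) = 8.446e+06 → L_total = 10·log₁₀(8.446e+06) = 69.27 dB(A).

69.3 dB(A)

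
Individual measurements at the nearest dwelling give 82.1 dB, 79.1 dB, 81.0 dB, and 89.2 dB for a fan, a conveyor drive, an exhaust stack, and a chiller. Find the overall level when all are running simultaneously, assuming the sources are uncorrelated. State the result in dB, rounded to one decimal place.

Incoherent sources combine by intensity addition: L_total = 10·log₁₀(Σ 10^(L_i/10)).
Σ 10^(L/10) = 10^(82.1/10) + 10^(79.1/10) + 10^(81.0/10) + 10^(89.2/10) = 1.201e+09.
L_total = 10·log₁₀(1.201e+09) = 90.80 dB.

90.8 dB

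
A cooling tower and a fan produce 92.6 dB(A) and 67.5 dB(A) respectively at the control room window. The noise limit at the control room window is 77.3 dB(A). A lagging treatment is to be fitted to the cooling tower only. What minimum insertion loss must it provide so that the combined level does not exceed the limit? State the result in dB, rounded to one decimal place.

Fixed contribution from the other source: Σ 10^(L/10) = 10^(67.5/10) = 5.623e+06 (67.50 dB(A)).
The limit corresponds to 10^(77.3/10) = 5.370e+07; subtracting the fixed part leaves 4.808e+07 for the cooling tower, i.e. 76.82 dB(A).
So the cooling tower must be reduced from 92.6 to 76.82 dB(A): IL = 15.78 dB.

15.8 dB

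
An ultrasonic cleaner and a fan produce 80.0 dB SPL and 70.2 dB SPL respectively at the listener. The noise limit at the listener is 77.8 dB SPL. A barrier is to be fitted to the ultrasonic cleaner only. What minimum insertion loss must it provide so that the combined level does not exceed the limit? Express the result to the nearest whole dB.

The untreated sources together contribute 10^(70.2/10) = 1.047e+07, i.e. 70.20 dB SPL.
To meet 77.8 dB SPL overall, the treated ultrasonic cleaner may contribute at most 10^(77.8/10) − 1.047e+07 = 4.978e+07, i.e. 76.97 dB SPL.
So the ultrasonic cleaner must be reduced from 80.0 to 76.97 dB SPL: IL = 3.03 dB.

3 dB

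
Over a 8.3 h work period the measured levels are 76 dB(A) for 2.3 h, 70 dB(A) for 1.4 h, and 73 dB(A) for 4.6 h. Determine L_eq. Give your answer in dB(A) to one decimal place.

The energy average is taken in the linear domain: L_eq = 10·log₁₀[(Σ tᵢ·10^(Lᵢ/10))/T], T = 8.3 h.
Σ tᵢ·10^(Lᵢ/10) = 2.3·10^(76/10) + 1.4·10^(70/10) + 4.6·10^(73/10) = 1.973e+08.
L_eq = 10·log₁₀(1.973e+08/8.3) = 73.76 dB(A).

73.8 dB(A)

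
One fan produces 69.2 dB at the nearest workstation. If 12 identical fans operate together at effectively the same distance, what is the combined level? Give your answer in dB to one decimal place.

N identical incoherent sources raise the level by 10·log₁₀ N.
L_total = 69.2 + 10·log₁₀(12) = 69.2 + 10.792 = 79.99 dB.

80.0 dB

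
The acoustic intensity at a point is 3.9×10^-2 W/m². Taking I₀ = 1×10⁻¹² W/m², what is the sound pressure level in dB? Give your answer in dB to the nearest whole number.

106 dB

Dividing by I₀ shifts the exponent by 12: I/I₀ = 3.9×10^10.
L = 10·(0.5911 + 10) = 105.91 dB.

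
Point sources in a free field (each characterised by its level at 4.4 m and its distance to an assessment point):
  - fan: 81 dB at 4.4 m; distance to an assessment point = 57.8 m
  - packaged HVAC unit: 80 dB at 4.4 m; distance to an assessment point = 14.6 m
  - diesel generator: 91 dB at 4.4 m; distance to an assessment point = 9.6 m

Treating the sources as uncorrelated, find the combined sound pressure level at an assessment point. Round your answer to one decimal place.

First find each source's level at the receiver (point-source: −20·log₁₀(r/r_ref)), then combine on an intensity basis.
fan: 81 − 20·log₁₀(57.8/4.4) = 81 − 22.37 = 58.63 dB.
packaged HVAC unit: 80 − 20·log₁₀(14.6/4.4) = 80 − 10.42 = 69.58 dB.
diesel generator: 91 − 20·log₁₀(9.6/4.4) = 91 − 6.78 = 84.22 dB.
Σ 10^(L/10) = 2.743e+08 → L_total = 10·log₁₀(2.743e+08) = 84.38 dB.

84.4 dB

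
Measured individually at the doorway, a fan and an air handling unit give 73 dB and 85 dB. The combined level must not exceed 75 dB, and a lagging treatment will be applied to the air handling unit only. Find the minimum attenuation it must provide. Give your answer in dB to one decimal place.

The untreated sources together contribute 10^(73/10) = 1.995e+07, i.e. 73.00 dB.
To meet 75 dB overall, the treated air handling unit may contribute at most 10^(75/10) − 1.995e+07 = 1.167e+07, i.e. 70.67 dB.
Required insertion loss = 85 − 70.67 = 14.33 dB.

14.3 dB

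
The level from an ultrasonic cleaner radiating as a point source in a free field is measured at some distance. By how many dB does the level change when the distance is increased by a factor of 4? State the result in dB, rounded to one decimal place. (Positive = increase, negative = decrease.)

A point source loses 6 dB per doubling of distance; generally ΔL = −20·log₁₀(r₂/r₁).
ΔL = −20·log₁₀(4) = -12.04 dB.

-12.0 dB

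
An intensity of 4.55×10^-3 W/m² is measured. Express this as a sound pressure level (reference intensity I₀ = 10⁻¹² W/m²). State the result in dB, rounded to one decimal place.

I/I₀ = 4.55×10^-3/10⁻¹² = 4.55×10^9, and L = 10·log₁₀(I/I₀).
L = 10·(0.6580 + 9) = 96.58 dB.

96.6 dB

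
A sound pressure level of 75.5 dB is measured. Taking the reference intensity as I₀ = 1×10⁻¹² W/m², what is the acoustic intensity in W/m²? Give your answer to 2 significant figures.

I/I₀ = 10^(75.5/10) = 3.548e+07, so I = 3.548e+07 × 10⁻¹² W/m².

3.5e-05 W/m²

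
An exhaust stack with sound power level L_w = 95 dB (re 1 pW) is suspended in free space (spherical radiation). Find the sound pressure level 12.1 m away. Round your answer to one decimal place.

L_p = L_w − 10·log₁₀(4π·r²) with r = 12.1 m.
4π·r² = 1840 m², 10·log₁₀ of that is 32.648 dB.
L_p = 95 − 32.648 = 62.35 dB.

62.4 dB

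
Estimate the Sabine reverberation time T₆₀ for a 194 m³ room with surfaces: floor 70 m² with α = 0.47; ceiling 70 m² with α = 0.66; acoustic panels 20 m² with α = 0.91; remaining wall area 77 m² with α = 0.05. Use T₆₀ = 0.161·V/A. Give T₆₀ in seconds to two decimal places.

Total absorption A = 70·0.47 + 70·0.66 + 20·0.91 + 77·0.05 = 101.15 m² sabins.
T₆₀ = 0.161 × 194 / 101.15 = 0.309 s.

0.31 s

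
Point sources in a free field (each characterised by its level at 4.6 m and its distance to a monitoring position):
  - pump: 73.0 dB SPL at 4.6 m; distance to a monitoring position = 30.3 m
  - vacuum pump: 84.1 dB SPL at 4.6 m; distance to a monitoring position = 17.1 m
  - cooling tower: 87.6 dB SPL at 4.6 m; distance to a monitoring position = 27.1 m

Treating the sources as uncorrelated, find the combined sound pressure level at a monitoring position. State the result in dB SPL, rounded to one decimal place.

Propagate each source to the receiver with L = L_ref − 20·log₁₀(r/r_ref), then add intensities.
pump: 73.0 − 20·log₁₀(30.3/4.6) = 73.0 − 16.37 = 56.63 dB SPL.
vacuum pump: 84.1 − 20·log₁₀(17.1/4.6) = 84.1 − 11.40 = 72.70 dB SPL.
cooling tower: 87.6 − 20·log₁₀(27.1/4.6) = 87.6 − 15.40 = 72.20 dB SPL.
Σ 10^(L/10) = 3.564e+07 → L_total = 10·log₁₀(3.564e+07) = 75.52 dB SPL.

75.5 dB SPL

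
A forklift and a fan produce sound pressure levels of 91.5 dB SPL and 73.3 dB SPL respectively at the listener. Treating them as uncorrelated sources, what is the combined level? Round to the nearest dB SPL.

Incoherent sources combine by intensity addition: L_total = 10·log₁₀(Σ 10^(L_i/10)).
Σ 10^(L/10) = 10^(91.5/10) + 10^(73.3/10) = 1.434e+09.
L_total = 10·log₁₀(1.434e+09) = 91.57 dB SPL.

92 dB SPL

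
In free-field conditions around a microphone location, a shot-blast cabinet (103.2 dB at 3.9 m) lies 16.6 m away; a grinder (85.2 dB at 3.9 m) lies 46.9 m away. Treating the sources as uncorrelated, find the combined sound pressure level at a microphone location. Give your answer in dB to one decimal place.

Propagate each source to the receiver with L = L_ref − 20·log₁₀(r/r_ref), then add intensities.
shot-blast cabinet: 103.2 − 20·log₁₀(16.6/3.9) = 103.2 − 12.58 = 90.62 dB.
grinder: 85.2 − 20·log₁₀(46.9/3.9) = 85.2 − 21.60 = 63.60 dB.
Σ 10^(L/10) = 1.156e+09 → L_total = 10·log₁₀(1.156e+09) = 90.63 dB.

90.6 dB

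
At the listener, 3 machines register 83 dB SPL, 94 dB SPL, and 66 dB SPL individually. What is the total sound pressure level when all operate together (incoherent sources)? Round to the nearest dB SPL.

94 dB SPL

Incoherent sources combine by intensity addition: L_total = 10·log₁₀(Σ 10^(L_i/10)).
Σ 10^(L/10) = 10^(83/10) + 10^(94/10) + 10^(66/10) = 2.715e+09.
L_total = 10·log₁₀(2.715e+09) = 94.34 dB SPL.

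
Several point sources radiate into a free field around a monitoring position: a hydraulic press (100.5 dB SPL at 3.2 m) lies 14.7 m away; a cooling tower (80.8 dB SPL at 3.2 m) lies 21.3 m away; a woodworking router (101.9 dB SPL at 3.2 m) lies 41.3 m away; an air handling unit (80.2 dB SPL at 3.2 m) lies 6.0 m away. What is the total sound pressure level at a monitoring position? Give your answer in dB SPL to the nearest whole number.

88 dB SPL

Propagate each source to the receiver with L = L_ref − 20·log₁₀(r/r_ref), then add intensities.
hydraulic press: 100.5 − 20·log₁₀(14.7/3.2) = 100.5 − 13.24 = 87.26 dB SPL.
cooling tower: 80.8 − 20·log₁₀(21.3/3.2) = 80.8 − 16.46 = 64.34 dB SPL.
woodworking router: 101.9 − 20·log₁₀(41.3/3.2) = 101.9 − 22.22 = 79.68 dB SPL.
air handling unit: 80.2 − 20·log₁₀(6.0/3.2) = 80.2 − 5.46 = 74.74 dB SPL.
Σ 10^(L/10) = 6.572e+08 → L_total = 10·log₁₀(6.572e+08) = 88.18 dB SPL.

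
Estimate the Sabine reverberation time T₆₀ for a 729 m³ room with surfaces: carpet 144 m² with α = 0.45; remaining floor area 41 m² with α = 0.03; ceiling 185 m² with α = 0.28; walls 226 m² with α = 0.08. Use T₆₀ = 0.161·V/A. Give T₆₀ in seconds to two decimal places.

Summing Sᵢαᵢ: 144·0.45 + 41·0.03 + 185·0.28 + 226·0.08 = 135.91 m².
T₆₀ = 0.161·V/A = 0.161·729/135.91 = 0.864 s.

0.86 s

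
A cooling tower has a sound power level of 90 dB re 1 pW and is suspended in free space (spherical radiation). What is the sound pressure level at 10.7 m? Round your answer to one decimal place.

Free-field spherical radiation: L_p = L_w − 10·log₁₀(4π·r²), r = 10.7 m.
4π·r² = 1439 m², 10·log₁₀ of that is 31.580 dB.
L_p = 90 − 31.580 = 58.42 dB.

58.4 dB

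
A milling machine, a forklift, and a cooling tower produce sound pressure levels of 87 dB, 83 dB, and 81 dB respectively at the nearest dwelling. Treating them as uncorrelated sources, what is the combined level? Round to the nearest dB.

89 dB

For uncorrelated sources the intensities add, so convert each level to linear form, sum, and take 10·log₁₀ of the total.
Σ 10^(L/10) = 10^(87/10) + 10^(83/10) + 10^(81/10) = 8.266e+08.
L_total = 10·log₁₀(8.266e+08) = 89.17 dB.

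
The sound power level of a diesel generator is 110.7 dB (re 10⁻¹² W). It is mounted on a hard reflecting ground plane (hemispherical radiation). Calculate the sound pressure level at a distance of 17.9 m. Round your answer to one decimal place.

Free-field hemispherical radiation: L_p = L_w − 10·log₁₀(2π·r²), r = 17.9 m.
2π·r² = 2013 m², 10·log₁₀ of that is 33.039 dB.
L_p = 110.7 − 33.039 = 77.66 dB.

77.7 dB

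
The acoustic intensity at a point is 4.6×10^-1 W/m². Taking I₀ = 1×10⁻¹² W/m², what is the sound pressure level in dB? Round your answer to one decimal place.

L = 10·log₁₀(I/I₀) = 10·log₁₀(4.6×10^-1/10⁻¹²) = 10·log₁₀(4.6×10^11).
L = 10·(0.6628 + 11) = 116.63 dB.

116.6 dB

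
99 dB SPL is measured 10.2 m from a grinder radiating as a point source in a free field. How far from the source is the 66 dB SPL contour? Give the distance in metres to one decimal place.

455.6 m

The 33.0 dB drop corresponds to a distance ratio of 10^(33.0/20) for a point source.
r₂ = 10.2·10^((99−66)/20) = 10.2·10^(33.0/20) = 455.62 m.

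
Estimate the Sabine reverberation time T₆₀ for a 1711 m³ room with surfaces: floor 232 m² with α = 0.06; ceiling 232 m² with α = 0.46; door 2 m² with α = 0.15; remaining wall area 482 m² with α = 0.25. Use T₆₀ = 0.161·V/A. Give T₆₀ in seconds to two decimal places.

1.14 s

Total absorption A = 232·0.06 + 232·0.46 + 2·0.15 + 482·0.25 = 241.44 m² sabins.
T₆₀ = 0.161·V/A = 0.161·1711/241.44 = 1.141 s.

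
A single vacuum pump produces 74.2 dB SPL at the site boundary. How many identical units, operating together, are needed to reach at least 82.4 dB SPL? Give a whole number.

Need L₁ + 10·log₁₀ N ≥ 82.4, i.e. log₁₀ N ≥ 0.82.
N ≥ 10^(8.2/10) = 6.607, so N = 7.

7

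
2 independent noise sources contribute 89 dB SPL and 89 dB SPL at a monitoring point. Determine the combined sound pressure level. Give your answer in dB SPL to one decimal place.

92.0 dB SPL

Incoherent sources combine by intensity addition: L_total = 10·log₁₀(Σ 10^(L_i/10)).
Σ 10^(L/10) = 10^(89/10) + 10^(89/10) = 1.589e+09.
L_total = 10·log₁₀(1.589e+09) = 92.01 dB SPL.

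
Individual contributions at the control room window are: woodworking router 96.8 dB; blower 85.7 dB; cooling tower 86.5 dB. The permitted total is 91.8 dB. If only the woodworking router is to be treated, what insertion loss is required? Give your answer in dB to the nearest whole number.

8 dB

The untreated sources together contribute 10^(85.7/10) + 10^(86.5/10) = 8.182e+08, i.e. 89.13 dB.
To meet 91.8 dB overall, the treated woodworking router may contribute at most 10^(91.8/10) − 8.182e+08 = 6.953e+08, i.e. 88.42 dB.
Required insertion loss = 96.8 − 88.42 = 8.38 dB.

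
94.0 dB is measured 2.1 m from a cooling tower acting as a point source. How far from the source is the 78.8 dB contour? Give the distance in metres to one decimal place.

The 15.2 dB drop corresponds to a distance ratio of 10^(15.2/20) for a point source.
r₂ = 2.1·10^((94.0−78.8)/20) = 2.1·10^(15.2/20) = 12.08 m.

12.1 m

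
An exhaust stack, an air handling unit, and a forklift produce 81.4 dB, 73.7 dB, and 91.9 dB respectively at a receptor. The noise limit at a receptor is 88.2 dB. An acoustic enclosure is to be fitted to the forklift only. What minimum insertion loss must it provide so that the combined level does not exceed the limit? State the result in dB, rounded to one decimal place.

The untreated sources together contribute 10^(81.4/10) + 10^(73.7/10) = 1.615e+08, i.e. 82.08 dB.
To meet 88.2 dB overall, the treated forklift may contribute at most 10^(88.2/10) − 1.615e+08 = 4.992e+08, i.e. 86.98 dB.
So the forklift must be reduced from 91.9 to 86.98 dB: IL = 4.92 dB.

4.9 dB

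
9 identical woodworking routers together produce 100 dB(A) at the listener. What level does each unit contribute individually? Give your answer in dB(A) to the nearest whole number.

90 dB(A)

Dividing the total intensity by 9 lowers the level by 10·log₁₀ 9 = 9.542 dB: L₁ = 100 − 9.542.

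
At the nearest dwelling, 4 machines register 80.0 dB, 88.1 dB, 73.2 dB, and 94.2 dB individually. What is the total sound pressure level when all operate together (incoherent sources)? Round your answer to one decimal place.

Incoherent sources combine by intensity addition: L_total = 10·log₁₀(Σ 10^(L_i/10)).
Σ 10^(L/10) = 10^(80.0/10) + 10^(88.1/10) + 10^(73.2/10) + 10^(94.2/10) = 3.397e+09.
L_total = 10·log₁₀(3.397e+09) = 95.31 dB.

95.3 dB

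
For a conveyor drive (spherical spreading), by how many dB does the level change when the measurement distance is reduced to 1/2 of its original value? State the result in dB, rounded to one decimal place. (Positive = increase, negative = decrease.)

A point source loses 6 dB per doubling of distance; generally ΔL = −20·log₁₀(r₂/r₁).
ΔL = −20·log₁₀(0.5) = +6.02 dB.

+6.0 dB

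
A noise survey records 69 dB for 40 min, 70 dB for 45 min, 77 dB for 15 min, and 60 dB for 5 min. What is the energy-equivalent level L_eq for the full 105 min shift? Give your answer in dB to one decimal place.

The energy average is taken in the linear domain: L_eq = 10·log₁₀[(Σ tᵢ·10^(Lᵢ/10))/T], T = 105 min.
Σ tᵢ·10^(Lᵢ/10) = 40·10^(69/10) + 45·10^(70/10) + 15·10^(77/10) + 5·10^(60/10) = 1.525e+09.
L_eq = 10·log₁₀(1.525e+09/105) = 71.62 dB.

71.6 dB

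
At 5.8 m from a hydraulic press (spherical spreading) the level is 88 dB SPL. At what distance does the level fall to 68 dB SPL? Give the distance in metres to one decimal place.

The 20.0 dB drop corresponds to a distance ratio of 10^(20.0/20) for a point source.
r₂ = 5.8·10^((88−68)/20) = 5.8·10^(20.0/20) = 58.00 m.

58.0 m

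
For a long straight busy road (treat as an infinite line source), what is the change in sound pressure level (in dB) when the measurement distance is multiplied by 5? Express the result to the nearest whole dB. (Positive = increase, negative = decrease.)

A line source loses 3 dB per doubling of distance; generally ΔL = −10·log₁₀(r₂/r₁).
ΔL = −10·log₁₀(5) = -6.99 dB.

-7 dB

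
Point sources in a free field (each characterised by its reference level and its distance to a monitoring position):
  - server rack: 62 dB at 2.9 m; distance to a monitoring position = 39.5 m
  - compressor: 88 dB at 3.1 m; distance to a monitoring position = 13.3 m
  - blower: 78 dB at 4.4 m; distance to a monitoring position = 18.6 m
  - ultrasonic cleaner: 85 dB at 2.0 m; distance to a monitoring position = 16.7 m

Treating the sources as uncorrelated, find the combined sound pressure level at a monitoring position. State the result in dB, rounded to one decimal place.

76.3 dB

Apply inverse-square spreading to bring every level to the receiver, then sum 10^(L/10).
server rack: 62 − 20·log₁₀(39.5/2.9) = 62 − 22.68 = 39.32 dB.
compressor: 88 − 20·log₁₀(13.3/3.1) = 88 − 12.65 = 75.35 dB.
blower: 78 − 20·log₁₀(18.6/4.4) = 78 − 12.52 = 65.48 dB.
ultrasonic cleaner: 85 − 20·log₁₀(16.7/2.0) = 85 − 18.43 = 66.57 dB.
Σ 10^(L/10) = 4.235e+07 → L_total = 10·log₁₀(4.235e+07) = 76.27 dB.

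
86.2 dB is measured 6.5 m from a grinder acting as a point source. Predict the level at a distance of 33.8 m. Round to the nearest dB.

For a point source, L₂ = L₁ − 20·log₁₀(r₂/r₁).
L₂ = 86.2 − 20·log₁₀(33.8/6.5) = 86.2 − 14.320 = 71.88 dB.

72 dB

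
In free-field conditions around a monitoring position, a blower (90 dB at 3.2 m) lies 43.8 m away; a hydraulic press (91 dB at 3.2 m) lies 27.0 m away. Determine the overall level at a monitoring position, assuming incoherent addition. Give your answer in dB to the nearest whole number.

74 dB

Propagate each source to the receiver with L = L_ref − 20·log₁₀(r/r_ref), then add intensities.
blower: 90 − 20·log₁₀(43.8/3.2) = 90 − 22.73 = 67.27 dB.
hydraulic press: 91 − 20·log₁₀(27.0/3.2) = 91 − 18.52 = 72.48 dB.
Σ 10^(L/10) = 2.302e+07 → L_total = 10·log₁₀(2.302e+07) = 73.62 dB.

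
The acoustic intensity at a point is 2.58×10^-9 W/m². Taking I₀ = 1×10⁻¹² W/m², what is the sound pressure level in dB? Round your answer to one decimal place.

Dividing by I₀ shifts the exponent by 12: I/I₀ = 2.58×10^3.
L = 10·(0.4116 + 3) = 34.12 dB.

34.1 dB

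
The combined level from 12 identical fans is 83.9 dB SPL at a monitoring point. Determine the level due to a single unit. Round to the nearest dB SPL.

For N identical incoherent sources L_total = L₁ + 10·log₁₀ N, so L₁ = 83.9 − 10·log₁₀(12) = 83.9 − 10.792.

73 dB SPL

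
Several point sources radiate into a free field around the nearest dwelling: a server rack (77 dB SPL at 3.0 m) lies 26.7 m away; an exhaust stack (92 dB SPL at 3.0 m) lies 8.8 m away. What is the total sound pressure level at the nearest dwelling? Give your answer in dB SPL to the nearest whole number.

Propagate each source to the receiver with L = L_ref − 20·log₁₀(r/r_ref), then add intensities.
server rack: 77 − 20·log₁₀(26.7/3.0) = 77 − 18.99 = 58.01 dB SPL.
exhaust stack: 92 − 20·log₁₀(8.8/3.0) = 92 − 9.35 = 82.65 dB SPL.
Σ 10^(L/10) = 1.848e+08 → L_total = 10·log₁₀(1.848e+08) = 82.67 dB SPL.

83 dB SPL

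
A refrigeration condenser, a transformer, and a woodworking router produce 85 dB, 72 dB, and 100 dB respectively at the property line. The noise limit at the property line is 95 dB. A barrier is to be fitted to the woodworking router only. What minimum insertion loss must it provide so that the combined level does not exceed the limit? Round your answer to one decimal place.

5.5 dB

The untreated sources together contribute 10^(85/10) + 10^(72/10) = 3.321e+08, i.e. 85.21 dB.
To meet 95 dB overall, the treated woodworking router may contribute at most 10^(95/10) − 3.321e+08 = 2.830e+09, i.e. 94.52 dB.
Required insertion loss = 100 − 94.52 = 5.48 dB.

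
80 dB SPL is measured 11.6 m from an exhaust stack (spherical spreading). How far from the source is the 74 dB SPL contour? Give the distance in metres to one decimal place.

The 6.0 dB drop corresponds to a distance ratio of 10^(6.0/20) for a point source.
r₂ = 11.6·10^((80−74)/20) = 11.6·10^(6.0/20) = 23.15 m.

23.1 m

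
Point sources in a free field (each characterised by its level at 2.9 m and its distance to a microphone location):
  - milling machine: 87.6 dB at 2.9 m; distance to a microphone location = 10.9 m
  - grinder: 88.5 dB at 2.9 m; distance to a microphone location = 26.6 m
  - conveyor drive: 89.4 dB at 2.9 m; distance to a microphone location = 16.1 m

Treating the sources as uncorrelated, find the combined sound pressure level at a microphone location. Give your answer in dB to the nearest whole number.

First find each source's level at the receiver (point-source: −20·log₁₀(r/r_ref)), then combine on an intensity basis.
milling machine: 87.6 − 20·log₁₀(10.9/2.9) = 87.6 − 11.50 = 76.10 dB.
grinder: 88.5 − 20·log₁₀(26.6/2.9) = 88.5 − 19.25 = 69.25 dB.
conveyor drive: 89.4 − 20·log₁₀(16.1/2.9) = 89.4 − 14.89 = 74.51 dB.
Σ 10^(L/10) = 7.741e+07 → L_total = 10·log₁₀(7.741e+07) = 78.89 dB.

79 dB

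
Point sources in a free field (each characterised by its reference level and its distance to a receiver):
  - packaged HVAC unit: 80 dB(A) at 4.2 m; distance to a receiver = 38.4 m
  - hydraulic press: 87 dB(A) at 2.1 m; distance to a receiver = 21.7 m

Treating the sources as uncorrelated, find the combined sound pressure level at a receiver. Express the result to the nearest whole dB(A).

68 dB(A)

Propagate each source to the receiver with L = L_ref − 20·log₁₀(r/r_ref), then add intensities.
packaged HVAC unit: 80 − 20·log₁₀(38.4/4.2) = 80 − 19.22 = 60.78 dB(A).
hydraulic press: 87 − 20·log₁₀(21.7/2.1) = 87 − 20.28 = 66.72 dB(A).
Σ 10^(L/10) = 5.890e+06 → L_total = 10·log₁₀(5.890e+06) = 67.70 dB(A).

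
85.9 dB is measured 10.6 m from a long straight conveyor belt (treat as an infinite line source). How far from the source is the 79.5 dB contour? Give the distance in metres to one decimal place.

The 6.4 dB drop corresponds to a distance ratio of 10^(6.4/10) for a line source.
r₂ = 10.6·10^((85.9−79.5)/10) = 10.6·10^(6.4/10) = 46.27 m.

46.3 m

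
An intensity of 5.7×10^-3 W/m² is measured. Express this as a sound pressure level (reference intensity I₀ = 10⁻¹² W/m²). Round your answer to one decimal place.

I/I₀ = 5.7×10^-3/10⁻¹² = 5.7×10^9, and L = 10·log₁₀(I/I₀).
L = 10·(0.7559 + 9) = 97.56 dB.

97.6 dB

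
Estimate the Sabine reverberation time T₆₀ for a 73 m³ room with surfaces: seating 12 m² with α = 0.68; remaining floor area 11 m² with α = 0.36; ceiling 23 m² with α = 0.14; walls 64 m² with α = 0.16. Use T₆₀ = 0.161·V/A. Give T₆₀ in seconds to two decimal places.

0.46 s

A = Σ Sᵢαᵢ = 12·0.68 + 11·0.36 + 23·0.14 + 64·0.16 = 25.58 m².
T₆₀ = 0.161 × 73 / 25.58 = 0.459 s.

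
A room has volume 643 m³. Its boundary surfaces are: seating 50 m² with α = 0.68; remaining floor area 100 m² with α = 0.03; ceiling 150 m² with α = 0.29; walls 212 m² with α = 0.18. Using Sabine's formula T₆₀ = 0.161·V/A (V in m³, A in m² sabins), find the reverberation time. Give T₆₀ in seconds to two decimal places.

Summing Sᵢαᵢ: 50·0.68 + 100·0.03 + 150·0.29 + 212·0.18 = 118.66 m².
T₆₀ = 0.161·V/A = 0.161·643/118.66 = 0.872 s.

0.87 s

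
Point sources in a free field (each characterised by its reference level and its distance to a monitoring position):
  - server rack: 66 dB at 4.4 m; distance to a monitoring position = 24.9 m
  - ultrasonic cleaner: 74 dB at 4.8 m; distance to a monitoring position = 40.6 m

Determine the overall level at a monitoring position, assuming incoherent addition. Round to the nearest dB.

First find each source's level at the receiver (point-source: −20·log₁₀(r/r_ref)), then combine on an intensity basis.
server rack: 66 − 20·log₁₀(24.9/4.4) = 66 − 15.05 = 50.95 dB.
ultrasonic cleaner: 74 − 20·log₁₀(40.6/4.8) = 74 − 18.55 = 55.45 dB.
Σ 10^(L/10) = 4.754e+05 → L_total = 10·log₁₀(4.754e+05) = 56.77 dB.

57 dB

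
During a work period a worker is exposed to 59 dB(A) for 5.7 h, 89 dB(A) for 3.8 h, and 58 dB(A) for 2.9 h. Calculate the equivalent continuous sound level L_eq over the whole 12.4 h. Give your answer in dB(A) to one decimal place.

Weight each interval's intensity by its duration and average over T = 12.4 h:
Σ tᵢ·10^(Lᵢ/10) = 5.7·10^(59/10) + 3.8·10^(89/10) + 2.9·10^(58/10) = 3.025e+09.
L_eq = 10·log₁₀(3.025e+09/12.4) = 83.87 dB(A).

83.9 dB(A)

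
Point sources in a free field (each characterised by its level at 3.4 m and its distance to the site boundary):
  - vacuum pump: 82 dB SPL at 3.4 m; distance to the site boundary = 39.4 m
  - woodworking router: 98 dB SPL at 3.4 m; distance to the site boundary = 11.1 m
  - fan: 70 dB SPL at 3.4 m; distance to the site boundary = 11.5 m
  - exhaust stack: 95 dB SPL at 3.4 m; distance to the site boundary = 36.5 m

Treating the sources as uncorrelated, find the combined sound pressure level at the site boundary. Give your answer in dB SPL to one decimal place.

First find each source's level at the receiver (point-source: −20·log₁₀(r/r_ref)), then combine on an intensity basis.
vacuum pump: 82 − 20·log₁₀(39.4/3.4) = 82 − 21.28 = 60.72 dB SPL.
woodworking router: 98 − 20·log₁₀(11.1/3.4) = 98 − 10.28 = 87.72 dB SPL.
fan: 70 − 20·log₁₀(11.5/3.4) = 70 − 10.58 = 59.42 dB SPL.
exhaust stack: 95 − 20·log₁₀(36.5/3.4) = 95 − 20.62 = 74.38 dB SPL.
Σ 10^(L/10) = 6.215e+08 → L_total = 10·log₁₀(6.215e+08) = 87.93 dB SPL.

87.9 dB SPL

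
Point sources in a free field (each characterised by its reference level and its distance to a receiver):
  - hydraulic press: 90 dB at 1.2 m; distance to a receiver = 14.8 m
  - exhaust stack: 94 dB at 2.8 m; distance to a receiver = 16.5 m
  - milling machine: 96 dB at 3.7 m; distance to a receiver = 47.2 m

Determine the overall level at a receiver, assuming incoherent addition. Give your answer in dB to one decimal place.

Propagate each source to the receiver with L = L_ref − 20·log₁₀(r/r_ref), then add intensities.
hydraulic press: 90 − 20·log₁₀(14.8/1.2) = 90 − 21.82 = 68.18 dB.
exhaust stack: 94 − 20·log₁₀(16.5/2.8) = 94 − 15.41 = 78.59 dB.
milling machine: 96 − 20·log₁₀(47.2/3.7) = 96 − 22.11 = 73.89 dB.
Σ 10^(L/10) = 1.034e+08 → L_total = 10·log₁₀(1.034e+08) = 80.14 dB.

80.1 dB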